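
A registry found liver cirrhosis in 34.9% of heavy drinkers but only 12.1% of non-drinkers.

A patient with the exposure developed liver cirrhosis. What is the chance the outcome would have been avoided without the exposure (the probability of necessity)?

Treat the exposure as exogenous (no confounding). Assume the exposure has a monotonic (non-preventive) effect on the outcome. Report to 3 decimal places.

PN ≈ 0.653

p₁ = 0.349, p₀ = 0.121.
Under exogeneity and monotonicity, PN = (p₁ − p₀) / p₁.
PN = (0.349 − 0.121) / 0.349 = 0.228 / 0.349 ≈ 0.6533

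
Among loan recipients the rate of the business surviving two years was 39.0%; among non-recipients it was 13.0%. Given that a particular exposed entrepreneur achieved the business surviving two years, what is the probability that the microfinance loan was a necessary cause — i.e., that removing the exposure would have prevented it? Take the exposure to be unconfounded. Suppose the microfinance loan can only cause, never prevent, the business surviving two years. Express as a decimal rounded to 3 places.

p₁ = 0.39, p₀ = 0.13.
Under exogeneity and monotonicity, PN = (p₁ − p₀) / p₁.
PN = (0.39 − 0.13) / 0.39 = 0.26 / 0.39 ≈ 0.6667

PN ≈ 0.667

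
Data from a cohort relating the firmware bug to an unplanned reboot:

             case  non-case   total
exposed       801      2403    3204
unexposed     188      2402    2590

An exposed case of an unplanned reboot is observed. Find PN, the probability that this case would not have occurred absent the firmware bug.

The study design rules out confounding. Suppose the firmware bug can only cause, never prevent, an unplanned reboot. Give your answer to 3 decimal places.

PN ≈ 0.710

p₁ = P(outcome | exposed) = 801/3204 = 0.25
p₀ = P(outcome | unexposed) = 188/2590 = 0.072587
Under exogeneity and monotonicity, PN = (p₁ − p₀) / p₁.
PN = (0.25 − 0.072587) / 0.25 = 0.17741 / 0.25 ≈ 0.7097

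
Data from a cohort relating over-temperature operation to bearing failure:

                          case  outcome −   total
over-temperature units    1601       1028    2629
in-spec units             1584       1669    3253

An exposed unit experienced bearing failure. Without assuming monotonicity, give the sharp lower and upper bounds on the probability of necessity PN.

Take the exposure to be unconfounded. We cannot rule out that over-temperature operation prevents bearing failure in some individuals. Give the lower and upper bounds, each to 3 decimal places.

p₁ = P(outcome | exposed) = 1601/2629 = 0.60898
p₀ = P(outcome | unexposed) = 1584/3253 = 0.48694
Under exogeneity alone the bounds on PN are max{0,(p₁−p₀)/p₁} ≤ PN ≤ min{1,(1−p₀)/p₁}.
  lower = (p₁ − p₀)/p₁ = 0.12204 / 0.60898 ≈ 0.2004
  upper = min{1, (1 − p₀)/p₁} = 0.51306 / 0.60898 ≈ 0.8425

0.200 ≤ PN ≤ 0.843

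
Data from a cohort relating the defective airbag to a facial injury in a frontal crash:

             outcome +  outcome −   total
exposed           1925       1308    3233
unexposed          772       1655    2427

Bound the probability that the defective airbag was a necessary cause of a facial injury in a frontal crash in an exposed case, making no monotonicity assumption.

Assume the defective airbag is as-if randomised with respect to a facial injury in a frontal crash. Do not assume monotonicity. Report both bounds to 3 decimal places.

p₁ = P(outcome | exposed) = 1925/3233 = 0.59542
p₀ = P(outcome | unexposed) = 772/2427 = 0.31809
Under exogeneity alone the bounds on PN are max{0,(p₁−p₀)/p₁} ≤ PN ≤ min{1,(1−p₀)/p₁}.
  lower = (p₁ − p₀)/p₁ = 0.27733 / 0.59542 ≈ 0.4658
  upper = min{1, (1 − p₀)/p₁} = 0.68191 / 0.59542 ≈ 1.1453 → capped at 1

0.466 ≤ PN ≤ 1.000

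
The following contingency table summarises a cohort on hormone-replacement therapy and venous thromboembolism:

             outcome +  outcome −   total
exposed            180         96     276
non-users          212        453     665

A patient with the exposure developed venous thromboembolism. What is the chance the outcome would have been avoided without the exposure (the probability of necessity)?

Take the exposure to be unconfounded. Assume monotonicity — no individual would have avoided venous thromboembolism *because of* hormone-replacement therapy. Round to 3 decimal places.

PN ≈ 0.511

p₁ = P(outcome | exposed) = 180/276 = 0.65217
p₀ = P(outcome | unexposed) = 212/665 = 0.3188
Under exogeneity and monotonicity, PN = (p₁ − p₀)/p₁.
PN = (0.65217 − 0.3188) / 0.65217 ≈ 0.5112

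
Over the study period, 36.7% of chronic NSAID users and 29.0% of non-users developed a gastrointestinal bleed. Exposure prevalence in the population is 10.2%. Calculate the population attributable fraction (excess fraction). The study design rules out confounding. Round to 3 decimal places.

PAF ≈ 0.026

p₁ = 0.367, p₀ = 0.29.
Overall risk P(Y=1) = π·p₁ + (1−π)·p₀ = 0.102×0.367 + 0.898×0.29 = 0.29785.
Under exogeneity, PAF = [P(Y=1) − p₀] / P(Y=1).
PAF = (0.29785 − 0.29) / 0.29785 ≈ 0.0264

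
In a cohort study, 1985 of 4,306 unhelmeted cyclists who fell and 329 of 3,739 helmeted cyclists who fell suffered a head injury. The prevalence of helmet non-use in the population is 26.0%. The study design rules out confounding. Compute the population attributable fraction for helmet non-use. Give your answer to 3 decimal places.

p₁ = P(outcome | exposed) = 1985/4306 = 0.46098
p₀ = P(outcome | unexposed) = 329/3739 = 0.087991
Overall risk P(Y=1) = π·p₁ + (1−π)·p₀ = 0.26×0.46098 + 0.74×0.087991 = 0.18497.
Under exogeneity, PAF = [P(Y=1) − p₀] / P(Y=1).
PAF = (0.18497 − 0.087991) / 0.18497 ≈ 0.5243

PAF ≈ 0.524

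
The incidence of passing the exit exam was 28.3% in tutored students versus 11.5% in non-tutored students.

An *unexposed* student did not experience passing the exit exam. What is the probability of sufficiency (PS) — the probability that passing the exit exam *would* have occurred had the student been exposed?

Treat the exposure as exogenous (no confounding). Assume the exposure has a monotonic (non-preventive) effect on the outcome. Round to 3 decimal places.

p₁ = 0.283, p₀ = 0.115.
Under exogeneity and monotonicity, PS = (p₁ − p₀) / (1 − p₀).
PS = (0.283 − 0.115) / (1 − 0.115) = 0.168 / 0.885 ≈ 0.1898

PS ≈ 0.190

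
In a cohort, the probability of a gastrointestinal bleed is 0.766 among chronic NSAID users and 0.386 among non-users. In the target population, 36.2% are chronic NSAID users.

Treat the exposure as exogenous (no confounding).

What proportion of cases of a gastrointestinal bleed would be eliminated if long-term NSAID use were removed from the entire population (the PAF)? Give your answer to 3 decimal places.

PAF ≈ 0.263

Let p₁ = 0.766, p₀ = 0.386.
Overall risk P(Y=1) = π·p₁ + (1−π)·p₀ = 0.362×0.766 + 0.638×0.386 = 0.52356.
Under exogeneity, PAF = [P(Y=1) − p₀] / P(Y=1).
PAF = (0.52356 − 0.386) / 0.52356 ≈ 0.2627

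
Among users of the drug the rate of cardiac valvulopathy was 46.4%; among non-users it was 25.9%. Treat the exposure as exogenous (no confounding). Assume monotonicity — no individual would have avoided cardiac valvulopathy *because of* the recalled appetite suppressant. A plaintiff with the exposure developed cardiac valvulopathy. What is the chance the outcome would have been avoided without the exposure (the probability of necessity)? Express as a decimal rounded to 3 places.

p₁ = 0.464, p₀ = 0.259.
Under exogeneity and monotonicity, PN = (p₁ − p₀) / p₁.
PN = (0.464 − 0.259) / 0.464 = 0.205 / 0.464 ≈ 0.4418

PN ≈ 0.442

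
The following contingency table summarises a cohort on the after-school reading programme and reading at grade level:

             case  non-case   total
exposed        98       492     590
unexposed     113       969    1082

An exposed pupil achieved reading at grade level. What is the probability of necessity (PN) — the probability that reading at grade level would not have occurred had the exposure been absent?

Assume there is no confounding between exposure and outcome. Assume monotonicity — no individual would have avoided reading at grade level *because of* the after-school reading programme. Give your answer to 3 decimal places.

PN ≈ 0.371

p₁ = P(outcome | exposed) = 98/590 = 0.1661
p₀ = P(outcome | unexposed) = 113/1082 = 0.10444
Under exogeneity and monotonicity, PN = (p₁ − p₀) / p₁.
PN = (0.1661 − 0.10444) / 0.1661 = 0.061665 / 0.1661 ≈ 0.3713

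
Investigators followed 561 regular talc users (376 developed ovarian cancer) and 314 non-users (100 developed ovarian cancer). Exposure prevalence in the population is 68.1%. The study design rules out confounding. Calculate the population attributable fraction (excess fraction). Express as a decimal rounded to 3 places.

p₁ = P(outcome | exposed) = 376/561 = 0.67023
p₀ = P(outcome | unexposed) = 100/314 = 0.31847
Overall risk P(Y=1) = π·p₁ + (1−π)·p₀ = 0.681×0.67023 + 0.319×0.31847 = 0.55802.
Under exogeneity, PAF = [P(Y=1) − p₀] / P(Y=1).
PAF = (0.55802 − 0.31847) / 0.55802 ≈ 0.4293

PAF ≈ 0.429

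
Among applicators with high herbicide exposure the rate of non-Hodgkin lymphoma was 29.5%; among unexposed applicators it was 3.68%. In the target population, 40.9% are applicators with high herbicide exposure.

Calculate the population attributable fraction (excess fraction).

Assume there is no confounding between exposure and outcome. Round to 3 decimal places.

PAF ≈ 0.742

p₁ = 0.295, p₀ = 0.0368.
Overall risk P(Y=1) = π·p₁ + (1−π)·p₀ = 0.409×0.295 + 0.591×0.0368 = 0.1424.
Under exogeneity, PAF = [P(Y=1) − p₀] / P(Y=1).
PAF = (0.1424 − 0.0368) / 0.1424 ≈ 0.7416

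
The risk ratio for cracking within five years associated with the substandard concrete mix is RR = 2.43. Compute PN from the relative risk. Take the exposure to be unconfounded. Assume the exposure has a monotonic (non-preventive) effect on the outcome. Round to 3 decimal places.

Under exogeneity and monotonicity, PN = (RR − 1) / RR = 1 − 1/RR.
PN = (2.43 − 1) / 2.43 = 1.43 / 2.43 ≈ 0.5885

PN ≈ 0.588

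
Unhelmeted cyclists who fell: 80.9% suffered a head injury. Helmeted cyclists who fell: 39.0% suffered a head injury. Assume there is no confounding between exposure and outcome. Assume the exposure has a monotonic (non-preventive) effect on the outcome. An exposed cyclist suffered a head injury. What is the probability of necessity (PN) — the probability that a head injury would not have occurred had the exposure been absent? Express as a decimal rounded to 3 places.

p₁ = 0.809, p₀ = 0.39.
Under exogeneity and monotonicity, PN = (p₁ − p₀) / p₁.
PN = (0.809 − 0.39) / 0.809 = 0.419 / 0.809 ≈ 0.5179

PN ≈ 0.518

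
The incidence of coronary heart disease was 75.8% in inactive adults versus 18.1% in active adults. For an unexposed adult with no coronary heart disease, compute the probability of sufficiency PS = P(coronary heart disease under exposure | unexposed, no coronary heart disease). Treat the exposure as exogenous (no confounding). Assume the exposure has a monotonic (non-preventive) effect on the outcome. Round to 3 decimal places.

p₁ = 0.758, p₀ = 0.181.
Under exogeneity and monotonicity, PS = (p₁ − p₀) / (1 − p₀).
PS = (0.758 − 0.181) / (1 − 0.181) = 0.577 / 0.819 ≈ 0.7045

PS ≈ 0.705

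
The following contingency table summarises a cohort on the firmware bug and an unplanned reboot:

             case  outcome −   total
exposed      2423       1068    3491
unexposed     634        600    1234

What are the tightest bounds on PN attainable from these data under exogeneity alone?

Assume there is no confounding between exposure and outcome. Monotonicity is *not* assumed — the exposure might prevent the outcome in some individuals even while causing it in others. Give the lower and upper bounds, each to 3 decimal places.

0.260 ≤ PN ≤ 0.701

p₁ = P(outcome | exposed) = 2423/3491 = 0.69407
p₀ = P(outcome | unexposed) = 634/1234 = 0.51378
Under exogeneity alone the bounds on PN are max{0,(p₁−p₀)/p₁} ≤ PN ≤ min{1,(1−p₀)/p₁}.
  lower = (p₁ − p₀)/p₁ = 0.18029 / 0.69407 ≈ 0.2598
  upper = min{1, (1 − p₀)/p₁} = 0.48622 / 0.69407 ≈ 0.7005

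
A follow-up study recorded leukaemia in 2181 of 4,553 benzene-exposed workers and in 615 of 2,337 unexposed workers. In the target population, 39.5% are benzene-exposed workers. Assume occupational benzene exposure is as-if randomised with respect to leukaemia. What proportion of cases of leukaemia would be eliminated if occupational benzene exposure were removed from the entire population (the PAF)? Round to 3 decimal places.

PAF ≈ 0.245

p₁ = P(outcome | exposed) = 2181/4553 = 0.47902
p₀ = P(outcome | unexposed) = 615/2337 = 0.26316
Overall risk P(Y=1) = π·p₁ + (1−π)·p₀ = 0.395×0.47902 + 0.605×0.26316 = 0.34843.
Under exogeneity, PAF = [P(Y=1) − p₀] / P(Y=1).
PAF = (0.34843 − 0.26316) / 0.34843 ≈ 0.2447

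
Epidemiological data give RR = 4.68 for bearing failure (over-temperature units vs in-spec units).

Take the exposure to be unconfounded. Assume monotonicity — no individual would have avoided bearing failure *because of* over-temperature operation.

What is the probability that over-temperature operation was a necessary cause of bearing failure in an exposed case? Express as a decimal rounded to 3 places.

PN ≈ 0.786

Under exogeneity and monotonicity, PN = (RR − 1) / RR = 1 − 1/RR.
PN = (4.68 − 1) / 4.68 = 3.68 / 4.68 ≈ 0.7863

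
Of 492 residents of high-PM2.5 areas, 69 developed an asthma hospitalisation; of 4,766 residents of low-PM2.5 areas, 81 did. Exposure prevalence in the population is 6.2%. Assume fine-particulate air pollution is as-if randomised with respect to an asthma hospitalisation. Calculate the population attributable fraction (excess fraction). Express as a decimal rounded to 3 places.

p₁ = P(outcome | exposed) = 69/492 = 0.14024
p₀ = P(outcome | unexposed) = 81/4766 = 0.016995
Overall risk P(Y=1) = π·p₁ + (1−π)·p₀ = 0.062×0.14024 + 0.938×0.016995 = 0.024637.
Under exogeneity, PAF = [P(Y=1) − p₀] / P(Y=1).
PAF = (0.024637 − 0.016995) / 0.024637 ≈ 0.3102

PAF ≈ 0.310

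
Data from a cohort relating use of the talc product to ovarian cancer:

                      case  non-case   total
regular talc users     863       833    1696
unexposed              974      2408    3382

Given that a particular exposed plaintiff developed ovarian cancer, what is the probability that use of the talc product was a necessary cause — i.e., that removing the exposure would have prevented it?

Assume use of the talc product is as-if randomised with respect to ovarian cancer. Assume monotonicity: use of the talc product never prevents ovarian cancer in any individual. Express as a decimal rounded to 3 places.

p₁ = P(outcome | exposed) = 863/1696 = 0.50884
p₀ = P(outcome | unexposed) = 974/3382 = 0.288
Under exogeneity and monotonicity, PN = (p₁ − p₀) / p₁.
PN = (0.50884 − 0.288) / 0.50884 = 0.22085 / 0.50884 ≈ 0.4340

PN ≈ 0.434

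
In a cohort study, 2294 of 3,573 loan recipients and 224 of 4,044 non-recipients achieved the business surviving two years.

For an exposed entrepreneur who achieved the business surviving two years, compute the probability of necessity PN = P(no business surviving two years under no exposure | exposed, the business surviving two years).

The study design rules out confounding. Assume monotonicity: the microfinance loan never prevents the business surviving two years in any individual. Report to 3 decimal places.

p₁ = P(outcome | exposed) = 2294/3573 = 0.64204
p₀ = P(outcome | unexposed) = 224/4044 = 0.055391
Under exogeneity and monotonicity, PN = (p₁ − p₀) / p₁.
PN = (0.64204 − 0.055391) / 0.64204 = 0.58665 / 0.64204 ≈ 0.9137

PN ≈ 0.914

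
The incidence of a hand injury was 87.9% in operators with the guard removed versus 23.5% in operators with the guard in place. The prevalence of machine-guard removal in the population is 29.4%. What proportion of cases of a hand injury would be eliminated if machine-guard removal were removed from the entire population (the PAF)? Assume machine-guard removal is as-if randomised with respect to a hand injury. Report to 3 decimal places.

PAF ≈ 0.446

p₁ = 0.879, p₀ = 0.235.
Overall risk P(Y=1) = π·p₁ + (1−π)·p₀ = 0.294×0.879 + 0.706×0.235 = 0.42434.
Under exogeneity, PAF = [P(Y=1) − p₀] / P(Y=1).
PAF = (0.42434 − 0.235) / 0.42434 ≈ 0.4462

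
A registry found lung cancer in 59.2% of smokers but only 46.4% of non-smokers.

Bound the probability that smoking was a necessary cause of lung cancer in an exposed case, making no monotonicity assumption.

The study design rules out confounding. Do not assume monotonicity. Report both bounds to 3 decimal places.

0.216 ≤ PN ≤ 0.905

p₁ = 0.592, p₀ = 0.464.
Under exogeneity alone the bounds on PN are max{0,(p₁−p₀)/p₁} ≤ PN ≤ min{1,(1−p₀)/p₁}.
  lower = (p₁ − p₀)/p₁ = 0.128 / 0.592 ≈ 0.2162
  upper = min{1, (1 − p₀)/p₁} = 0.536 / 0.592 ≈ 0.9054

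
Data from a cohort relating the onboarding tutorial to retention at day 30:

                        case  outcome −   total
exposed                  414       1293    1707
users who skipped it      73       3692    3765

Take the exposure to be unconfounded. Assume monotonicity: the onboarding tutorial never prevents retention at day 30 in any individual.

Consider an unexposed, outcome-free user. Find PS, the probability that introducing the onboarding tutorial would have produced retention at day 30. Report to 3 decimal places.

p₁ = P(outcome | exposed) = 414/1707 = 0.24253
p₀ = P(outcome | unexposed) = 73/3765 = 0.019389
Under exogeneity and monotonicity, PS = (p₁ − p₀) / (1 − p₀).
PS = (0.24253 − 0.019389) / (1 − 0.019389) = 0.22314 / 0.98061 ≈ 0.2276

PS ≈ 0.228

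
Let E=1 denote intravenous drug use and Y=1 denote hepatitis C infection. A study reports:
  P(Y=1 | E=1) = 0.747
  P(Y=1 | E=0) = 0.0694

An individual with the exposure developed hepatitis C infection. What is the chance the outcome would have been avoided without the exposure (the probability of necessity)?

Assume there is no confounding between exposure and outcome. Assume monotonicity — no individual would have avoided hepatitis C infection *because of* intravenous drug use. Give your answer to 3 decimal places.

PN ≈ 0.907

Let p₁ = 0.747, p₀ = 0.0694.
Under exogeneity and monotonicity, PN = (p₁ − p₀) / p₁.
PN = (0.747 − 0.0694) / 0.747 = 0.6776 / 0.747 ≈ 0.9071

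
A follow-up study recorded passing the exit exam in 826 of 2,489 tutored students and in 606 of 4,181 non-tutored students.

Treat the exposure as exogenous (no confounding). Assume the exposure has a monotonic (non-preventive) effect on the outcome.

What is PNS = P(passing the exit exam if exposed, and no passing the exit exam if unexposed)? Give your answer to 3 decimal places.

PNS ≈ 0.187

p₁ = P(outcome | exposed) = 826/2489 = 0.33186
p₀ = P(outcome | unexposed) = 606/4181 = 0.14494
Under exogeneity and monotonicity, PNS = p₁ − p₀.
PNS = 0.33186 − 0.14494 = 0.18692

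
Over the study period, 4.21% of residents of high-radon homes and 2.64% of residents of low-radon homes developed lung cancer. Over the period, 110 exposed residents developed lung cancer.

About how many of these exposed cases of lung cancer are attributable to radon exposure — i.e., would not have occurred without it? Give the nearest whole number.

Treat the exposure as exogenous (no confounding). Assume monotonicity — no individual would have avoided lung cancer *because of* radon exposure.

about 41 cases

p₁ = 0.0421, p₀ = 0.0264.
PN = (p₁ − p₀)/p₁ = (0.0421 − 0.0264) / 0.0421 ≈ 0.37292.
Attributable cases ≈ PN × (exposed cases) = 0.37292 × 110 ≈ 41.02.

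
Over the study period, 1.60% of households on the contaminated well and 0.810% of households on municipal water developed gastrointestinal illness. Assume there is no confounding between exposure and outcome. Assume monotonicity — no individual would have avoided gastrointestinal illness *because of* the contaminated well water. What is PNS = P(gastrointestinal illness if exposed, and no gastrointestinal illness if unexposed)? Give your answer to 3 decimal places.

PNS ≈ 0.008

p₁ = 0.016, p₀ = 0.0081.
Under exogeneity and monotonicity, PNS = p₁ − p₀.
PNS = 0.016 − 0.0081 = 0.0079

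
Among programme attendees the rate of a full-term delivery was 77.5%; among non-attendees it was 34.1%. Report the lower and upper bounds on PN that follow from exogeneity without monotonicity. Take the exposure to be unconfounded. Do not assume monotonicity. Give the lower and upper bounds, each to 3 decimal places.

0.560 ≤ PN ≤ 0.850

p₁ = 0.775, p₀ = 0.341.
Under exogeneity alone the bounds on PN are max{0,(p₁−p₀)/p₁} ≤ PN ≤ min{1,(1−p₀)/p₁}.
  lower = (p₁ − p₀)/p₁ = 0.434 / 0.775 ≈ 0.5600
  upper = min{1, (1 − p₀)/p₁} = 0.659 / 0.775 ≈ 0.8503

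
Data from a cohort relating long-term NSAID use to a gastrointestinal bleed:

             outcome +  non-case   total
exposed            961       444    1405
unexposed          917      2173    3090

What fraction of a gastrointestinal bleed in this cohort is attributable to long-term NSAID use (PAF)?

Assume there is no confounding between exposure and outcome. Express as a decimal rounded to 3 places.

PAF ≈ 0.290

p₁ = P(outcome | exposed) = 961/1405 = 0.68399
p₀ = P(outcome | unexposed) = 917/3090 = 0.29676
Exposure prevalence π = 1405/4495 = 0.31257; overall risk P(Y=1) = 0.4178.
Under exogeneity, PAF = [P(Y=1) − p₀]/P(Y=1).
PAF = (0.4178 − 0.29676) / 0.4178 ≈ 0.2897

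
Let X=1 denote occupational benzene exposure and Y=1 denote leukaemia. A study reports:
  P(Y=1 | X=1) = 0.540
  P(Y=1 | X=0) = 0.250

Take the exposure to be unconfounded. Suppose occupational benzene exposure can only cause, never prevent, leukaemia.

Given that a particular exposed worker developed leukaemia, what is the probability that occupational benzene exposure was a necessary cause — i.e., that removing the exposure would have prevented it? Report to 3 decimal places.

Let p₁ = 0.54, p₀ = 0.25.
Under exogeneity and monotonicity, PN = (p₁ − p₀) / p₁.
PN = (0.54 − 0.25) / 0.54 = 0.29 / 0.54 ≈ 0.5370

PN ≈ 0.537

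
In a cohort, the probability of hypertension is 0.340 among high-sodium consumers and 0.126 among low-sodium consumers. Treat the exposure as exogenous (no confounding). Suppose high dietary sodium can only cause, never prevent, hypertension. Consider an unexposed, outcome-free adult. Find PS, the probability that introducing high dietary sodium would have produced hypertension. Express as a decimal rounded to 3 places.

PS ≈ 0.245

Let p₁ = 0.34, p₀ = 0.126.
Under exogeneity and monotonicity, PS = (p₁ − p₀) / (1 − p₀).
PS = (0.34 − 0.126) / (1 − 0.126) = 0.214 / 0.874 ≈ 0.2449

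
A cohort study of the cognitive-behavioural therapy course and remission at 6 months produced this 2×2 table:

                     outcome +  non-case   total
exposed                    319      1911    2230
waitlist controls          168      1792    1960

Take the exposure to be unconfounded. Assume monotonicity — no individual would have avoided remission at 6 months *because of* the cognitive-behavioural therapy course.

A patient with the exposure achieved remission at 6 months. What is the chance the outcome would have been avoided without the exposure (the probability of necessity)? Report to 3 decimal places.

PN ≈ 0.401

p₁ = P(outcome | exposed) = 319/2230 = 0.14305
p₀ = P(outcome | unexposed) = 168/1960 = 0.085714
Under exogeneity and monotonicity, PN = (p₁ − p₀) / p₁.
PN = (0.14305 − 0.085714) / 0.14305 = 0.057335 / 0.14305 ≈ 0.4008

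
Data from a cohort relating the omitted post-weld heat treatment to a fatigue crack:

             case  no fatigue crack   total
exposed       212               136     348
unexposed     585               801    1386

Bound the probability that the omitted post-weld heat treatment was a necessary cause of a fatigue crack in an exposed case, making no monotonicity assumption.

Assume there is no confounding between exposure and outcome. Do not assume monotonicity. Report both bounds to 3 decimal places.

p₁ = P(outcome | exposed) = 212/348 = 0.6092
p₀ = P(outcome | unexposed) = 585/1386 = 0.42208
Under exogeneity alone the bounds on PN are max{0,(p₁−p₀)/p₁} ≤ PN ≤ min{1,(1−p₀)/p₁}.
  lower = (p₁ − p₀)/p₁ = 0.18712 / 0.6092 ≈ 0.3072
  upper = min{1, (1 − p₀)/p₁} = 0.57792 / 0.6092 ≈ 0.9487

0.307 ≤ PN ≤ 0.949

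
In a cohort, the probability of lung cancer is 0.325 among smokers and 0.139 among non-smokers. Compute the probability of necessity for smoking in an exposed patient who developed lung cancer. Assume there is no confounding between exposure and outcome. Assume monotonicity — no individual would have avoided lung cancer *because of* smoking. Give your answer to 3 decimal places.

PN ≈ 0.572

Let p₁ = 0.325, p₀ = 0.139.
Under exogeneity and monotonicity, PN = (p₁ − p₀) / p₁.
PN = (0.325 − 0.139) / 0.325 = 0.186 / 0.325 ≈ 0.5723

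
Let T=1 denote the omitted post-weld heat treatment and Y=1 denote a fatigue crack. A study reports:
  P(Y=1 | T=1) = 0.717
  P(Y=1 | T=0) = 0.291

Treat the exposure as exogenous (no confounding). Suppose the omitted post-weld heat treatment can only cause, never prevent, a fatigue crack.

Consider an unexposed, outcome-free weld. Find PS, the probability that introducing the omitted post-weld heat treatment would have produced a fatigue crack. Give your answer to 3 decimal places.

Let p₁ = 0.717, p₀ = 0.291.
Under exogeneity and monotonicity, PS = (p₁ − p₀) / (1 − p₀).
PS = (0.717 − 0.291) / (1 − 0.291) = 0.426 / 0.709 ≈ 0.6008

PS ≈ 0.601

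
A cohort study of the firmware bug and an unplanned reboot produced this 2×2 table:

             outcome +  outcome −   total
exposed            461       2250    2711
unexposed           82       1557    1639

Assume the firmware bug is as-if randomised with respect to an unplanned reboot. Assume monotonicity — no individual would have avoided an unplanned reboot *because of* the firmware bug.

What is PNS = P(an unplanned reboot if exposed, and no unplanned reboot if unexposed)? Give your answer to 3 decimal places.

PNS ≈ 0.120

p₁ = P(outcome | exposed) = 461/2711 = 0.17005
p₀ = P(outcome | unexposed) = 82/1639 = 0.050031
Under exogeneity and monotonicity, PNS = p₁ − p₀.
PNS = 0.17005 − 0.050031 = 0.12002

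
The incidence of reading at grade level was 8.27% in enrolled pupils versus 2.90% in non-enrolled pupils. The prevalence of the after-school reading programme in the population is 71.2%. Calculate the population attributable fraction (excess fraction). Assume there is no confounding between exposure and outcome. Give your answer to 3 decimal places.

p₁ = 0.0827, p₀ = 0.029.
Overall risk P(Y=1) = π·p₁ + (1−π)·p₀ = 0.712×0.0827 + 0.288×0.029 = 0.067234.
Under exogeneity, PAF = [P(Y=1) − p₀] / P(Y=1).
PAF = (0.067234 − 0.029) / 0.067234 ≈ 0.5687

PAF ≈ 0.569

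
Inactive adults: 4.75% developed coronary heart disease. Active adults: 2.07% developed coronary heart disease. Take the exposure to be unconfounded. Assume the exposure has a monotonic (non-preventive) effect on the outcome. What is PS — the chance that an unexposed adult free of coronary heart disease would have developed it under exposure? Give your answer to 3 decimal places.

PS ≈ 0.027

p₁ = 0.0475, p₀ = 0.0207.
Under exogeneity and monotonicity, PS = (p₁ − p₀) / (1 − p₀).
PS = (0.0475 − 0.0207) / (1 − 0.0207) = 0.0268 / 0.9793 ≈ 0.0274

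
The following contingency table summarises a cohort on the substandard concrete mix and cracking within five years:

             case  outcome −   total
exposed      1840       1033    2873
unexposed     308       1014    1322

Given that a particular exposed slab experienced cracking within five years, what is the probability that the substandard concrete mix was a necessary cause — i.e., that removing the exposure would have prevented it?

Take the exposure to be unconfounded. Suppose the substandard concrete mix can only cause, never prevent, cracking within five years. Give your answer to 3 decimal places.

PN ≈ 0.636

p₁ = P(outcome | exposed) = 1840/2873 = 0.64045
p₀ = P(outcome | unexposed) = 308/1322 = 0.23298
Under exogeneity and monotonicity, PN = (p₁ − p₀) / p₁.
PN = (0.64045 − 0.23298) / 0.64045 = 0.40747 / 0.64045 ≈ 0.6362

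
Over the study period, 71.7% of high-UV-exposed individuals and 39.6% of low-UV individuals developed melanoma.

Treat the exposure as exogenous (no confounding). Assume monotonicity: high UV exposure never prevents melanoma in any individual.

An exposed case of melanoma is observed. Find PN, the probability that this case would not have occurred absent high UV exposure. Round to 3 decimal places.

PN ≈ 0.448

p₁ = 0.717, p₀ = 0.396.
Under exogeneity and monotonicity, PN = (p₁ − p₀) / p₁.
PN = (0.717 − 0.396) / 0.717 = 0.321 / 0.717 ≈ 0.4477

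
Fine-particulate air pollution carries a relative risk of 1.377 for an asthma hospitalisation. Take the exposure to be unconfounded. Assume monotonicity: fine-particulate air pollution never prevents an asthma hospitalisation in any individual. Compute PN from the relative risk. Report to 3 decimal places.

PN ≈ 0.274

Under exogeneity and monotonicity, PN = (RR − 1) / RR = 1 − 1/RR.
PN = (1.377 − 1) / 1.377 = 0.377 / 1.377 ≈ 0.2738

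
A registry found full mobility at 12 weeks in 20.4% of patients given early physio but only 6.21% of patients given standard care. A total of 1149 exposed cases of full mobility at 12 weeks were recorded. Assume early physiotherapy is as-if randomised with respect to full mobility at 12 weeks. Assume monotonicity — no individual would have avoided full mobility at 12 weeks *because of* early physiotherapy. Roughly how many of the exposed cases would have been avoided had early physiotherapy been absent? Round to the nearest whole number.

about 799 cases

p₁ = 0.204, p₀ = 0.0621.
PN = (p₁ − p₀)/p₁ = (0.204 − 0.0621) / 0.204 ≈ 0.69559.
Attributable cases ≈ PN × (exposed cases) = 0.69559 × 1149 ≈ 799.23.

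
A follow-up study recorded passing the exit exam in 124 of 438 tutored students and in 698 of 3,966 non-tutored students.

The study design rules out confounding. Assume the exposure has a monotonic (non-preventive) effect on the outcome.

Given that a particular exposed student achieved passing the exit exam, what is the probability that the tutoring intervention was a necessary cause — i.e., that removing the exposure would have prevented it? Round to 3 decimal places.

PN ≈ 0.378

p₁ = P(outcome | exposed) = 124/438 = 0.28311
p₀ = P(outcome | unexposed) = 698/3966 = 0.176
Under exogeneity and monotonicity, PN = (p₁ − p₀) / p₁.
PN = (0.28311 − 0.176) / 0.28311 = 0.10711 / 0.28311 ≈ 0.3783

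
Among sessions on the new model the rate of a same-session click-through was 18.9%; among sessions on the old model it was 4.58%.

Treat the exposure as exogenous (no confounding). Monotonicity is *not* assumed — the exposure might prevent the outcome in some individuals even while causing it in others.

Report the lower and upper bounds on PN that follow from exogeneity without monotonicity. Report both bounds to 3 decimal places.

0.758 ≤ PN ≤ 1.000

p₁ = 0.189, p₀ = 0.0458.
Under exogeneity alone the bounds on PN are max{0,(p₁−p₀)/p₁} ≤ PN ≤ min{1,(1−p₀)/p₁}.
  lower = (p₁ − p₀)/p₁ = 0.1432 / 0.189 ≈ 0.7577
  upper = min{1, (1 − p₀)/p₁} = 0.9542 / 0.189 ≈ 5.0487 → capped at 1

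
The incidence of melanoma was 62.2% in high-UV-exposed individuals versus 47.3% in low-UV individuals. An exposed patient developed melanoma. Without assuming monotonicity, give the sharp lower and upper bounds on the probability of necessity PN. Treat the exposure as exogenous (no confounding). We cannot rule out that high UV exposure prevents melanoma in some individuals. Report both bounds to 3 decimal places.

p₁ = 0.622, p₀ = 0.473.
Under exogeneity alone the bounds on PN are max{0,(p₁−p₀)/p₁} ≤ PN ≤ min{1,(1−p₀)/p₁}.
  lower = (p₁ − p₀)/p₁ = 0.149 / 0.622 ≈ 0.2395
  upper = min{1, (1 − p₀)/p₁} = 0.527 / 0.622 ≈ 0.8473

0.240 ≤ PN ≤ 0.847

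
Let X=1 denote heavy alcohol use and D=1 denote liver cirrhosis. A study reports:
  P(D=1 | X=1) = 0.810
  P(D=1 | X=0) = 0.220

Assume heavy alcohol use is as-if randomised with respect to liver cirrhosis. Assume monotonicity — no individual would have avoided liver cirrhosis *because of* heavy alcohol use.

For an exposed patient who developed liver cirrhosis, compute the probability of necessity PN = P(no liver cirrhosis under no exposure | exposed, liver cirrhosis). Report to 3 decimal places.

PN ≈ 0.728

Let p₁ = 0.81, p₀ = 0.22.
Under exogeneity and monotonicity, PN = (p₁ − p₀) / p₁.
PN = (0.81 − 0.22) / 0.81 = 0.59 / 0.81 ≈ 0.7284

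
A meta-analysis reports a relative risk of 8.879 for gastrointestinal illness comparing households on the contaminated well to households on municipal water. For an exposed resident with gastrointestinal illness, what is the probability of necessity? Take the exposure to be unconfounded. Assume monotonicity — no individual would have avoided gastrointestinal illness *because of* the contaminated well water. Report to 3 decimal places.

Under exogeneity and monotonicity, PN = (RR − 1) / RR = 1 − 1/RR.
PN = (8.879 − 1) / 8.879 = 7.879 / 8.879 ≈ 0.8874

PN ≈ 0.887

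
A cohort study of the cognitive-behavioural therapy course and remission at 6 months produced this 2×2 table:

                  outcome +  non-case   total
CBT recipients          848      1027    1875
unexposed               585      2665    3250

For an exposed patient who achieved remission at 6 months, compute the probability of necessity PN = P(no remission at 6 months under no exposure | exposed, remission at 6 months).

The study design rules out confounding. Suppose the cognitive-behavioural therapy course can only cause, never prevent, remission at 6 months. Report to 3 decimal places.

p₁ = P(outcome | exposed) = 848/1875 = 0.45227
p₀ = P(outcome | unexposed) = 585/3250 = 0.18
Under exogeneity and monotonicity, PN = (p₁ − p₀) / p₁.
PN = (0.45227 − 0.18) / 0.45227 = 0.27227 / 0.45227 ≈ 0.6020

PN ≈ 0.602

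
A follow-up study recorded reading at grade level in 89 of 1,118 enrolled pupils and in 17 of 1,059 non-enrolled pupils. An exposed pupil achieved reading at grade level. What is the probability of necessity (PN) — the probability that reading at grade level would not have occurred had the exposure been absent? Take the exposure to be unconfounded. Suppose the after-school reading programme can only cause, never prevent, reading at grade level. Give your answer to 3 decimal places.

p₁ = P(outcome | exposed) = 89/1118 = 0.079606
p₀ = P(outcome | unexposed) = 17/1059 = 0.016053
Under exogeneity and monotonicity, PN = (p₁ − p₀) / p₁.
PN = (0.079606 − 0.016053) / 0.079606 = 0.063554 / 0.079606 ≈ 0.7983

PN ≈ 0.798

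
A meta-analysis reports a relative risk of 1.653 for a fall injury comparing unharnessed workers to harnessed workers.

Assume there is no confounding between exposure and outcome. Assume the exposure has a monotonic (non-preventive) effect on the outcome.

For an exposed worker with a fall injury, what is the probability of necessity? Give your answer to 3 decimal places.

PN ≈ 0.395

Under exogeneity and monotonicity, PN = (RR − 1) / RR = 1 − 1/RR.
PN = (1.653 − 1) / 1.653 = 0.653 / 1.653 ≈ 0.3950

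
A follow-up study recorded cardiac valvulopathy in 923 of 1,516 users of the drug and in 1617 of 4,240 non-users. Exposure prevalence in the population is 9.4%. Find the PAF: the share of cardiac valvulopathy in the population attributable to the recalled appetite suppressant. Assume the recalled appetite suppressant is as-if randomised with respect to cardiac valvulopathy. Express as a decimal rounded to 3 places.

PAF ≈ 0.053

p₁ = P(outcome | exposed) = 923/1516 = 0.60884
p₀ = P(outcome | unexposed) = 1617/4240 = 0.38137
Overall risk P(Y=1) = π·p₁ + (1−π)·p₀ = 0.094×0.60884 + 0.906×0.38137 = 0.40275.
Under exogeneity, PAF = [P(Y=1) − p₀] / P(Y=1).
PAF = (0.40275 − 0.38137) / 0.40275 ≈ 0.0531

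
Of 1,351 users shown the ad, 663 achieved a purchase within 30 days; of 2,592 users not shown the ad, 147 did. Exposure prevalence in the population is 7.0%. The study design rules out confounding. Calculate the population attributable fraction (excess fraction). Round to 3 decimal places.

p₁ = P(outcome | exposed) = 663/1351 = 0.49075
p₀ = P(outcome | unexposed) = 147/2592 = 0.056713
Overall risk P(Y=1) = π·p₁ + (1−π)·p₀ = 0.07×0.49075 + 0.93×0.056713 = 0.087095.
Under exogeneity, PAF = [P(Y=1) − p₀] / P(Y=1).
PAF = (0.087095 − 0.056713) / 0.087095 ≈ 0.3488

PAF ≈ 0.349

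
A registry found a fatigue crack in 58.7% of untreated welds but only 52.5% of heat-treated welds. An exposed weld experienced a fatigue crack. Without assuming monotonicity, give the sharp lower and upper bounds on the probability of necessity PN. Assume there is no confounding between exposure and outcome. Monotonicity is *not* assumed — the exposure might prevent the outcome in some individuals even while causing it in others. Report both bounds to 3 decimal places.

p₁ = 0.587, p₀ = 0.525.
Under exogeneity alone the bounds on PN are max{0,(p₁−p₀)/p₁} ≤ PN ≤ min{1,(1−p₀)/p₁}.
  lower = (p₁ − p₀)/p₁ = 0.062 / 0.587 ≈ 0.1056
  upper = min{1, (1 − p₀)/p₁} = 0.475 / 0.587 ≈ 0.8092

0.106 ≤ PN ≤ 0.809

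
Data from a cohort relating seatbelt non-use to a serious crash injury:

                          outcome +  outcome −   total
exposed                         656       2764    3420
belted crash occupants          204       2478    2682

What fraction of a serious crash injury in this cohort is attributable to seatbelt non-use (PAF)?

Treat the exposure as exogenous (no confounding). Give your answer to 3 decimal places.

p₁ = P(outcome | exposed) = 656/3420 = 0.19181
p₀ = P(outcome | unexposed) = 204/2682 = 0.076063
Exposure prevalence π = 3420/6102 = 0.56047; overall risk P(Y=1) = 0.14094.
Under exogeneity, PAF = [P(Y=1) − p₀]/P(Y=1).
PAF = (0.14094 − 0.076063) / 0.14094 ≈ 0.4603

PAF ≈ 0.460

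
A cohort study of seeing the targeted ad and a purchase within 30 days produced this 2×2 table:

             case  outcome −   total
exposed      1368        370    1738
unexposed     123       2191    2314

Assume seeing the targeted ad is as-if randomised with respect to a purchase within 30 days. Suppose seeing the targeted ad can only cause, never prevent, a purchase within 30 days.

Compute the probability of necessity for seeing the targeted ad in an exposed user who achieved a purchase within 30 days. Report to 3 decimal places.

p₁ = P(outcome | exposed) = 1368/1738 = 0.78711
p₀ = P(outcome | unexposed) = 123/2314 = 0.053155
Under exogeneity and monotonicity, PN = (p₁ − p₀)/p₁.
PN = (0.78711 − 0.053155) / 0.78711 ≈ 0.9325

PN ≈ 0.932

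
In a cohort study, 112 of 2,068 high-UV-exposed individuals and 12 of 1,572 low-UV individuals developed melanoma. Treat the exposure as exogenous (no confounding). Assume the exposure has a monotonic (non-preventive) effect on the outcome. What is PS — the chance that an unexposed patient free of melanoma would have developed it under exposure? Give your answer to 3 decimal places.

PS ≈ 0.047

p₁ = P(outcome | exposed) = 112/2068 = 0.054159
p₀ = P(outcome | unexposed) = 12/1572 = 0.0076336
Under exogeneity and monotonicity, PS = (p₁ − p₀) / (1 − p₀).
PS = (0.054159 − 0.0076336) / (1 − 0.0076336) = 0.046525 / 0.99237 ≈ 0.0469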